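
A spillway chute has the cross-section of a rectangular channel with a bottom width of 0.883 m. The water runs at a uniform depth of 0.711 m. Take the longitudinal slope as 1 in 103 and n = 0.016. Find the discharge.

Q = 1.62 m³/s

Flow area A = b·y = 0.883 × 0.711 = 0.6278 m². Wetted perimeter P = b + 2y = 0.883 + 2×0.711 = 2.305 m.
Hydraulic radius R = A/P = 0.6278/2.305 = 0.2724 m.
Manning's equation: Q = (1/n) A R^(2/3) S^(1/2) = (1/0.016) × 0.6278 × 0.2724^(2/3) × 0.009709^(1/2) = 1.62 m³/s.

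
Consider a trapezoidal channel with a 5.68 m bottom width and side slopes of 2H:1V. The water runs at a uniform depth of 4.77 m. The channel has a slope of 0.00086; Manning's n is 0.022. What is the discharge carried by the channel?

Q = 187 m³/s

With bottom width b = 5.68 m and side slope z = 2: A = (b + zy)y = (5.68 + 2×4.77)×4.77 = 72.6 m²; P = b + 2y√(1+z²) = 5.68 + 2×4.77×2.236 = 27.01 m.
Hydraulic radius R = A/P = 72.6/27.01 = 2.688 m.
Manning's equation: Q = (1/n) A R^(2/3) S^(1/2) = (1/0.022) × 72.6 × 2.688^(2/3) × 0.00086^(1/2) = 187 m³/s.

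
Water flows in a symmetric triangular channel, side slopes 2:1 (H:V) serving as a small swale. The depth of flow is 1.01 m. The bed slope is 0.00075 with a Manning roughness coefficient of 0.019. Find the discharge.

For a triangular section with side slope z = 2: A = zy² = 2×1.01² = 2.04 m²; P = 2y√(1+z²) = 2×1.01×2.236 = 4.517 m.
Hydraulic radius R = A/P = 2.04/4.517 = 0.4517 m.
Manning's equation: Q = (1/n) A R^(2/3) S^(1/2) = (1/0.019) × 2.04 × 0.4517^(2/3) × 0.00075^(1/2) = 1.73 m³/s.

Q = 1.73 m³/s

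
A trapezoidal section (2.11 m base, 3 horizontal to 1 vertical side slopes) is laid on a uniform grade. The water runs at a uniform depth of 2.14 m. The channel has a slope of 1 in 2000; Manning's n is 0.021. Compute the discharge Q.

With bottom width b = 2.11 m and side slope z = 3: A = (b + zy)y = (2.11 + 3×2.14)×2.14 = 18.25 m²; P = b + 2y√(1+z²) = 2.11 + 2×2.14×3.162 = 15.64 m.
Hydraulic radius R = A/P = 18.25/15.64 = 1.167 m.
Manning's equation: Q = (1/n) A R^(2/3) S^(1/2) = (1/0.021) × 18.25 × 1.167^(2/3) × 0.0005^(1/2) = 21.5 m³/s.

Q = 21.5 m³/s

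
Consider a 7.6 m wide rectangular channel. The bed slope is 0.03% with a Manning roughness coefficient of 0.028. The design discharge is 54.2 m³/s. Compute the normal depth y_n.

y_n = 6.45 m

Manning's equation rearranged: A R^(2/3) = nQ / (1·√S) = 0.028 × 54.2 / (√0.0003) = 87.62.
Try y = 4.74 m: A R^(2/3) = 59.25 — short.
Try y = 6.99 m: A R^(2/3) = 96.85 — over.
Try y = 6.45 m: A R^(2/3) = 87.66 — ≈ 87.62.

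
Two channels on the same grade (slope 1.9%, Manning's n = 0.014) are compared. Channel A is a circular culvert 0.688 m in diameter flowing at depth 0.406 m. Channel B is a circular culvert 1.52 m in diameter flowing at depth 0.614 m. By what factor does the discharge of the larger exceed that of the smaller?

4.34

Channel A: For a circular section of diameter D = 0.688 m at depth y = 0.406 m, the central angle is θ = 2 arccos(1 − 2y/D) = 3.504 rad. Then A = (D²/8)(θ − sin θ) = 0.2283 m² and P = Dθ/2 = 1.205 m. Hydraulic radius R = A/P = 0.2283/1.205 = 0.1894 m. Q_A = (1/0.014)·0.2283·0.1894^(2/3)·√0.019 = 0.7414 m³/s.
Channel B: For a circular section of diameter D = 1.52 m at depth y = 0.614 m, the central angle is θ = 2 arccos(1 − 2y/D) = 2.755 rad. Then A = (D²/8)(θ − sin θ) = 0.6867 m² and P = Dθ/2 = 2.094 m. Hydraulic radius R = A/P = 0.6867/2.094 = 0.328 m. Q_B = (1/0.014)·0.6867·0.328^(2/3)·√0.019 = 3.216 m³/s.
The larger discharge is 3.216 m³/s and the smaller is 0.7414 m³/s; the ratio is 4.34.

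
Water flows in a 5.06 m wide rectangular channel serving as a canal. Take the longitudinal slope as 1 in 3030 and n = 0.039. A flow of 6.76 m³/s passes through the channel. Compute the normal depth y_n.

Manning's equation rearranged: A R^(2/3) = nQ / (1·√S) = 0.039 × 6.76 / (√0.00033) = 14.51.
At y = 2.2 m: A R^(2/3) = 12.41 — short.
At y = 2.81 m: A R^(2/3) = 17.21 — over.
At y = 2.47 m: A R^(2/3) = 14.5 — close enough.

y_n = 2.47 m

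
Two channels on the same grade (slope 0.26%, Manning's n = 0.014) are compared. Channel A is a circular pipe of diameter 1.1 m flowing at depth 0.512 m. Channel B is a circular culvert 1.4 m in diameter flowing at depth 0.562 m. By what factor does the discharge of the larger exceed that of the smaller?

1.46

Channel A: For a circular section of diameter D = 1.1 m at depth y = 0.512 m, the central angle is θ = 2 arccos(1 − 2y/D) = 3.003 rad. Then A = (D²/8)(θ − sin θ) = 0.4334 m² and P = Dθ/2 = 1.652 m. Hydraulic radius R = A/P = 0.4334/1.652 = 0.2624 m. Q_A = (1/0.014)·0.4334·0.2624^(2/3)·√0.0026 = 0.6469 m³/s.
Channel B: For a circular section of diameter D = 1.4 m at depth y = 0.562 m, the central angle is θ = 2 arccos(1 − 2y/D) = 2.745 rad. Then A = (D²/8)(θ − sin θ) = 0.5777 m² and P = Dθ/2 = 1.921 m. Hydraulic radius R = A/P = 0.5777/1.921 = 0.3007 m. Q_B = (1/0.014)·0.5777·0.3007^(2/3)·√0.0026 = 0.9445 m³/s.
The larger discharge is 0.9445 m³/s and the smaller is 0.6469 m³/s; the ratio is 1.46.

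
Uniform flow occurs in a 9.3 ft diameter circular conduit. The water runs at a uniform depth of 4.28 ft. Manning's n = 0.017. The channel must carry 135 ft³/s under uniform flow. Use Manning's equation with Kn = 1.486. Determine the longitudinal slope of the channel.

For a circular section of diameter D = 9.3 ft at depth y = 4.28 ft, the central angle is θ = 2 arccos(1 − 2y/D) = 2.982 rad. Then A = (D²/8)(θ − sin θ) = 30.53 ft² and P = Dθ/2 = 13.87 ft.
Hydraulic radius R = A/P = 30.53/13.87 = 2.201 ft.
From Manning's equation, S = [nQ / (1.486 A R^(2/3))]² = [0.017 × 135 / (1.486 × 30.53 × 2.201^(2/3))]² = 0.000894.

S = 0.000894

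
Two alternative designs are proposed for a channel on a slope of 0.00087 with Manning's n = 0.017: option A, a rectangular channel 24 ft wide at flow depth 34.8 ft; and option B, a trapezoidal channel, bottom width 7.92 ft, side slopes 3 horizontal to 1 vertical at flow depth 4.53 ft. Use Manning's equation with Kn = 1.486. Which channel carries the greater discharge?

channel A

Channel A: Flow area A = b·y = 24 × 34.8 = 835.2 ft². Wetted perimeter P = b + 2y = 24 + 2×34.8 = 93.6 ft. Hydraulic radius R = A/P = 835.2/93.6 = 8.923 ft. Q_A = (1.486/0.017)·835.2·8.923^(2/3)·√0.00087 = 9264 ft³/s.
Channel B: With bottom width b = 7.92 ft and side slope z = 3: A = (b + zy)y = (7.92 + 3×4.53)×4.53 = 97.44 ft²; P = b + 2y√(1+z²) = 7.92 + 2×4.53×3.162 = 36.57 ft. Hydraulic radius R = A/P = 97.44/36.57 = 2.664 ft. Q_B = (1.486/0.017)·97.44·2.664^(2/3)·√0.00087 = 482.8 ft³/s.
Q_A = 9264 ft³/s vs Q_B = 482.8 ft³/s, so channel A carries more.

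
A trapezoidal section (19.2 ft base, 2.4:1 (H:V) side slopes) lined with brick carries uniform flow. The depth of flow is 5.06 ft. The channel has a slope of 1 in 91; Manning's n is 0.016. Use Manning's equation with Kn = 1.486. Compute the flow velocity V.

V = 22.4 ft/s

With bottom width b = 19.2 ft and side slope z = 2.4: A = (b + zy)y = (19.2 + 2.4×5.06)×5.06 = 158.6 ft²; P = b + 2y√(1+z²) = 19.2 + 2×5.06×2.6 = 45.51 ft.
Hydraulic radius R = A/P = 158.6/45.51 = 3.485 ft.
From Manning's equation, V = (1.486/n) R^(2/3) S^(1/2) = (1.486/0.016) × 3.485^(2/3) × 0.01099^(1/2) = 22.4 ft/s.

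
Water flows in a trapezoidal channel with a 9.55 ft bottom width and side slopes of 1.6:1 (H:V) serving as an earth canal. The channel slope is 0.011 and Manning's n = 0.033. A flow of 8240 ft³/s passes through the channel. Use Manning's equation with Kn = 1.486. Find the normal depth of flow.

Manning's equation rearranged: A R^(2/3) = nQ / (1.486·√S) = 0.033 × 8240 / (1.486 × √0.011) = 1745.
Try y = 10.3 ft: A R^(2/3) = 839.2 — too small.
Try y = 18 ft: A R^(2/3) = 2967 — too large.
Try y = 14.3 ft: A R^(2/3) = 1745 — matches.

y_n = 14.3 ft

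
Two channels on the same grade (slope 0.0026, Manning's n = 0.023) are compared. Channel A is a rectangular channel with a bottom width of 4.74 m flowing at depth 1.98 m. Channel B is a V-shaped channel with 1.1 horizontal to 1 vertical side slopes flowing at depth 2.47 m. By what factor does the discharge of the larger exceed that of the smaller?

Channel A: Flow area A = b·y = 4.74 × 1.98 = 9.385 m². Wetted perimeter P = b + 2y = 4.74 + 2×1.98 = 8.7 m. Hydraulic radius R = A/P = 9.385/8.7 = 1.079 m. Q_A = (1/0.023)·9.385·1.079^(2/3)·√0.0026 = 21.89 m³/s.
Channel B: For a triangular section with side slope z = 1.1: A = zy² = 1.1×2.47² = 6.711 m²; P = 2y√(1+z²) = 2×2.47×1.487 = 7.344 m. Hydraulic radius R = A/P = 6.711/7.344 = 0.9138 m. Q_B = (1/0.023)·6.711·0.9138^(2/3)·√0.0026 = 14.01 m³/s.
The larger discharge is 21.89 m³/s and the smaller is 14.01 m³/s; the ratio is 1.56.

1.56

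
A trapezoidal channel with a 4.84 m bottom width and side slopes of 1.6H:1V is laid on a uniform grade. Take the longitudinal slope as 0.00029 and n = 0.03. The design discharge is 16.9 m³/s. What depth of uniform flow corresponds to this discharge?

y_n = 2.51 m

Manning's equation rearranged: A R^(2/3) = nQ / (1·√S) = 0.03 × 16.9 / (√0.00029) = 29.77.
At y = 2 m: A R^(2/3) = 19.13 — short.
At y = 2.82 m: A R^(2/3) = 37.62 — over.
At y = 2.51 m: A R^(2/3) = 29.81 — close enough.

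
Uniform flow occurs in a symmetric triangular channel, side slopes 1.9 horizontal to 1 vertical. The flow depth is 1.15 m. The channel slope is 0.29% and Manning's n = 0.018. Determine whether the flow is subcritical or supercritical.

For a triangular section with side slope z = 1.9: A = zy² = 1.9×1.15² = 2.513 m²; P = 2y√(1+z²) = 2×1.15×2.147 = 4.938 m.
Hydraulic radius R = A/P = 2.513/4.938 = 0.5088 m.
V = (1/n) R^(2/3) √S = (1/0.018) × 0.5088^(2/3) × √0.0029 = 1.907 m/s. Hydraulic depth D_h = A/T = 2.513/4.37 = 0.575 m.
Froude number Fr = V/√(g·D_h) = 1.907/√(9.81×0.575) = 0.803, which is less than 1, so the flow is subcritical.

subcritical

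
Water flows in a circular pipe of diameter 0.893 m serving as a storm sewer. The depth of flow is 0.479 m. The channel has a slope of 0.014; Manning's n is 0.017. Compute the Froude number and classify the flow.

For a circular section of diameter D = 0.893 m at depth y = 0.479 m, the central angle is θ = 2 arccos(1 − 2y/D) = 3.287 rad. Then A = (D²/8)(θ − sin θ) = 0.3422 m² and P = Dθ/2 = 1.468 m.
Hydraulic radius R = A/P = 0.3422/1.468 = 0.2331 m.
V = (1/n) R^(2/3) √S = (1/0.017) × 0.2331^(2/3) × √0.014 = 2.636 m/s. Hydraulic depth D_h = A/T = 0.3422/0.8906 = 0.3842 m.
Froude number Fr = V/√(g·D_h) = 2.636/√(9.81×0.3842) = 1.36, which is greater than 1, so the flow is supercritical.

supercritical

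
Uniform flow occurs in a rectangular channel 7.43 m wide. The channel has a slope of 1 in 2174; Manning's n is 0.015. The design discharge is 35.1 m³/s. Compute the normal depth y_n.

y_n = 2.52 m

Manning's equation rearranged: A R^(2/3) = nQ / (1·√S) = 0.015 × 35.1 / (√0.00046) = 24.55.
At y = 2.77 m: A R^(2/3) = 28 — high.
At y = 2.52 m: A R^(2/3) = 24.55 — ≈ 24.55.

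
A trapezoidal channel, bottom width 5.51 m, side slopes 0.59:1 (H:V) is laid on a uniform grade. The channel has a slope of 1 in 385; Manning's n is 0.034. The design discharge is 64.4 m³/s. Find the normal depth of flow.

y_n = 3.58 m

Manning's equation rearranged: A R^(2/3) = nQ / (1·√S) = 0.034 × 64.4 / (√0.002597) = 42.96.
Trying y = 4.48 m: A R^(2/3) = 63.56 — too large.
Trying y = 2.81 m: A R^(2/3) = 28.39 — too small.
Trying y = 3.58 m: A R^(2/3) = 42.94 — close enough.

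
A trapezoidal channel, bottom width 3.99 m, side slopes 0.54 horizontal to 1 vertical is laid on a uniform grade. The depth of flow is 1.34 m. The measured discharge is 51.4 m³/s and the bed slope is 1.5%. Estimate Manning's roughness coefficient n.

n = 0.014

With bottom width b = 3.99 m and side slope z = 0.54: A = (b + zy)y = (3.99 + 0.54×1.34)×1.34 = 6.316 m²; P = b + 2y√(1+z²) = 3.99 + 2×1.34×1.136 = 7.036 m.
Hydraulic radius R = A/P = 6.316/7.036 = 0.8977 m.
Rearranging Manning's equation: n = (1/Q) A R^(2/3) S^(1/2) = (1/51.4) × 6.316 × 0.8977^(2/3) × √0.015 = 0.014.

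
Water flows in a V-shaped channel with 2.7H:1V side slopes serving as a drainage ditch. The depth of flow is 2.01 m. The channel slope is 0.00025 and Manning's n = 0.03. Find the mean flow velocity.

For a triangular section with side slope z = 2.7: A = zy² = 2.7×2.01² = 10.91 m²; P = 2y√(1+z²) = 2×2.01×2.879 = 11.57 m.
Hydraulic radius R = A/P = 10.91/11.57 = 0.9424 m.
From Manning's equation, V = (1/n) R^(2/3) S^(1/2) = (1/0.03) × 0.9424^(2/3) × 0.00025^(1/2) = 0.507 m/s.

V = 0.507 m/s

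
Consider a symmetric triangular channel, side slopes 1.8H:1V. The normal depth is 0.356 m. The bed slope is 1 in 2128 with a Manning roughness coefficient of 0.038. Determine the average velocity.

V = 0.165 m/s

For a triangular section with side slope z = 1.8: A = zy² = 1.8×0.356² = 0.2281 m²; P = 2y√(1+z²) = 2×0.356×2.059 = 1.466 m.
Hydraulic radius R = A/P = 0.2281/1.466 = 0.1556 m.
From Manning's equation, V = (1/n) R^(2/3) S^(1/2) = (1/0.038) × 0.1556^(2/3) × 0.0004699^(1/2) = 0.165 m/s.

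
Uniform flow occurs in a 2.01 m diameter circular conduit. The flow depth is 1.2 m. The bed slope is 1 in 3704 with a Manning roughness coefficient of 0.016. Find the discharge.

For a circular section of diameter D = 2.01 m at depth y = 1.2 m, the central angle is θ = 2 arccos(1 − 2y/D) = 3.532 rad. Then A = (D²/8)(θ − sin θ) = 1.976 m² and P = Dθ/2 = 3.55 m.
Hydraulic radius R = A/P = 1.976/3.55 = 0.5567 m.
Manning's equation: Q = (1/n) A R^(2/3) S^(1/2) = (1/0.016) × 1.976 × 0.5567^(2/3) × 0.00027^(1/2) = 1.37 m³/s.

Q = 1.37 m³/s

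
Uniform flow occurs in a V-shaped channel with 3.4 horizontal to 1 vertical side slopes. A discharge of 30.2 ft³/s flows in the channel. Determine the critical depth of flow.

y_c = 1.37 ft

At critical depth, Q² T / (g A³) = 1, i.e. A³/T = Q²/g = 30.2²/32.2 = 28.32.
At y = 1.19 ft: A³/T = 13.79 — low.
At y = 1.75 ft: A³/T = 94.87 — high.
At y = 1.37 ft: A³/T = 27.9 — close enough.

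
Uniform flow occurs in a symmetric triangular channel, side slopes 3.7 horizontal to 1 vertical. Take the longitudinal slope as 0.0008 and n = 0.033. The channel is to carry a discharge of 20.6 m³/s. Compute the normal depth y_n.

Manning's equation rearranged: A R^(2/3) = nQ / (1·√S) = 0.033 × 20.6 / (√0.0008) = 24.03.
At y = 2.89 m: A R^(2/3) = 38.58 — over.
At y = 1.66 m: A R^(2/3) = 8.796 — short.
At y = 2.42 m: A R^(2/3) = 24.03 — close enough.

y_n = 2.42 m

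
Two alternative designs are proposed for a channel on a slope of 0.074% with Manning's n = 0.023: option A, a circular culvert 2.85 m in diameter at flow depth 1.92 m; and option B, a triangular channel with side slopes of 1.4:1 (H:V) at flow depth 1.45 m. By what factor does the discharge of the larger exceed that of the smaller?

Channel A: For a circular section of diameter D = 2.85 m at depth y = 1.92 m, the central angle is θ = 2 arccos(1 − 2y/D) = 3.851 rad. Then A = (D²/8)(θ − sin θ) = 4.572 m² and P = Dθ/2 = 5.488 m. Hydraulic radius R = A/P = 4.572/5.488 = 0.833 m. Q_A = (1/0.023)·4.572·0.833^(2/3)·√0.00074 = 4.787 m³/s.
Channel B: For a triangular section with side slope z = 1.4: A = zy² = 1.4×1.45² = 2.943 m²; P = 2y√(1+z²) = 2×1.45×1.72 = 4.989 m. Hydraulic radius R = A/P = 2.943/4.989 = 0.59 m. Q_B = (1/0.023)·2.943·0.59^(2/3)·√0.00074 = 2.449 m³/s.
The larger discharge is 4.787 m³/s and the smaller is 2.449 m³/s; the ratio is 1.95.

1.95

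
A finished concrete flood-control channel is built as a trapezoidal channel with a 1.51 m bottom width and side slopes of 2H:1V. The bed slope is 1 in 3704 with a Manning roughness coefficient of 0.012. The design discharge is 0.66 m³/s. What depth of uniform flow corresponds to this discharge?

Manning's equation rearranged: A R^(2/3) = nQ / (1·√S) = 0.012 × 0.66 / (√0.00027) = 0.482.
At y = 0.562 m: A R^(2/3) = 0.7601 — high.
At y = 0.372 m: A R^(2/3) = 0.3452 — low.
At y = 0.444 m: A R^(2/3) = 0.482 — ≈ 0.482.

y_n = 0.444 m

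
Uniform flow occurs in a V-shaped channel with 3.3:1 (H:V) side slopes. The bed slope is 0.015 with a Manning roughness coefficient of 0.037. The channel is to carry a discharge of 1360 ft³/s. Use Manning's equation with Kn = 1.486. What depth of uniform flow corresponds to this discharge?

y_n = 6.33 ft

Manning's equation rearranged: A R^(2/3) = nQ / (1.486·√S) = 0.037 × 1360 / (1.486 × √0.015) = 276.5.
Try y = 8.01 ft: A R^(2/3) = 518.6 — too large.
Try y = 4.88 ft: A R^(2/3) = 138.3 — too small.
Try y = 6.33 ft: A R^(2/3) = 276.8 — matches.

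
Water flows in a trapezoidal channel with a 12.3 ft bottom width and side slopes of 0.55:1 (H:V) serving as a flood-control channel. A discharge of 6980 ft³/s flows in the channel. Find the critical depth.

At critical depth, Q² T / (g A³) = 1, i.e. A³/T = Q²/g = 6980²/32.2 = 1513000.
At y = 13.2 ft: A³/T = 641800 — low.
At y = 16.7 ft: A³/T = 1506000 — close enough.

y_c = 16.7 ft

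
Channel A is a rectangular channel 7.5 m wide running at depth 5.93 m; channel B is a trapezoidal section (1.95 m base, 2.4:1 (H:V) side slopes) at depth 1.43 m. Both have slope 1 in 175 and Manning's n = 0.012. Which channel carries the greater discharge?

Channel A: Flow area A = b·y = 7.5 × 5.93 = 44.47 m². Wetted perimeter P = b + 2y = 7.5 + 2×5.93 = 19.36 m. Hydraulic radius R = A/P = 44.47/19.36 = 2.297 m. Q_A = (1/0.012)·44.47·2.297^(2/3)·√0.005714 = 487.8 m³/s.
Channel B: With bottom width b = 1.95 m and side slope z = 2.4: A = (b + zy)y = (1.95 + 2.4×1.43)×1.43 = 7.696 m²; P = b + 2y√(1+z²) = 1.95 + 2×1.43×2.6 = 9.386 m. Hydraulic radius R = A/P = 7.696/9.386 = 0.82 m. Q_B = (1/0.012)·7.696·0.82^(2/3)·√0.005714 = 42.47 m³/s.
Q_A = 487.8 m³/s vs Q_B = 42.47 m³/s, so channel A carries more.

channel A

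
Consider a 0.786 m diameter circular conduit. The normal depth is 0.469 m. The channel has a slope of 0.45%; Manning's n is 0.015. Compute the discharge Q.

Q = 0.489 m³/s

For a circular section of diameter D = 0.786 m at depth y = 0.469 m, the central angle is θ = 2 arccos(1 − 2y/D) = 3.531 rad. Then A = (D²/8)(θ − sin θ) = 0.302 m² and P = Dθ/2 = 1.388 m.
Hydraulic radius R = A/P = 0.302/1.388 = 0.2176 m.
Manning's equation: Q = (1/n) A R^(2/3) S^(1/2) = (1/0.015) × 0.302 × 0.2176^(2/3) × 0.0045^(1/2) = 0.489 m³/s.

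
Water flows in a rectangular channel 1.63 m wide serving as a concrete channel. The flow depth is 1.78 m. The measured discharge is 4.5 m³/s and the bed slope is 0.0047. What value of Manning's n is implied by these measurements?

Flow area A = b·y = 1.63 × 1.78 = 2.901 m². Wetted perimeter P = b + 2y = 1.63 + 2×1.78 = 5.19 m.
Hydraulic radius R = A/P = 2.901/5.19 = 0.559 m.
Rearranging Manning's equation: n = (1/Q) A R^(2/3) S^(1/2) = (1/4.5) × 2.901 × 0.559^(2/3) × √0.0047 = 0.03.

n = 0.03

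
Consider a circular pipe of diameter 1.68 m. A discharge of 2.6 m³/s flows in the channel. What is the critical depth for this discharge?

y_c = 0.805 m

At critical depth, Q² T / (g A³) = 1, i.e. A³/T = Q²/g = 2.6²/9.81 = 0.6891.
Trying y = 0.984 m: A³/T = 1.483 — too large.
Trying y = 0.6 m: A³/T = 0.223 — too small.
Trying y = 0.805 m: A³/T = 0.6888 — close enough.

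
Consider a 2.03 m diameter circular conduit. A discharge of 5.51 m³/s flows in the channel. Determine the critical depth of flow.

y_c = 1.13 m

At critical depth, Q² T / (g A³) = 1, i.e. A³/T = Q²/g = 5.51²/9.81 = 3.095.
Trying y = 0.852 m: A³/T = 1.068 — short.
Trying y = 1.13 m: A³/T = 3.145 — matches.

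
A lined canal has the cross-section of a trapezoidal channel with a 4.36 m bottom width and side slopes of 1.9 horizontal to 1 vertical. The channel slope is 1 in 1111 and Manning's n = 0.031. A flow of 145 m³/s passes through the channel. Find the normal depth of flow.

y_n = 5.26 m

Manning's equation rearranged: A R^(2/3) = nQ / (1·√S) = 0.031 × 145 / (√0.0009001) = 149.8.
At y = 6.57 m: A R^(2/3) = 250.1 — over.
At y = 5.26 m: A R^(2/3) = 150.1 — close enough.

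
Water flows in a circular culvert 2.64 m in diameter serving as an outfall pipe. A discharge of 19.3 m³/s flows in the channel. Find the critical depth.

y_c = 1.99 m

At critical depth, Q² T / (g A³) = 1, i.e. A³/T = Q²/g = 19.3²/9.81 = 37.97.
Trying y = 2.19 m: A³/T = 57.62 — too large.
Trying y = 1.59 m: A³/T = 15.82 — too small.
Trying y = 1.99 m: A³/T = 38.13 — ≈ 37.97.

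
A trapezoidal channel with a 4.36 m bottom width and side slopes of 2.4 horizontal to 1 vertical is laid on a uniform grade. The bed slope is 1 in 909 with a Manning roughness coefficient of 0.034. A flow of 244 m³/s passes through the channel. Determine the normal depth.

Manning's equation rearranged: A R^(2/3) = nQ / (1·√S) = 0.034 × 244 / (√0.0011) = 250.1.
At y = 4.29 m: A R^(2/3) = 111.4 — short.
At y = 6.08 m: A R^(2/3) = 250.4 — close enough.

y_n = 6.08 m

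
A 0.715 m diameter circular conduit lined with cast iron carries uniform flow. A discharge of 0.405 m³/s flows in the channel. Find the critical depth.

At critical depth, Q² T / (g A³) = 1, i.e. A³/T = Q²/g = 0.405²/9.81 = 0.01672.
Try y = 0.495 m: A³/T = 0.03953 — high.
Try y = 0.319 m: A³/T = 0.00732 — low.
Try y = 0.396 m: A³/T = 0.01672 — ≈ 0.01672.

y_c = 0.396 m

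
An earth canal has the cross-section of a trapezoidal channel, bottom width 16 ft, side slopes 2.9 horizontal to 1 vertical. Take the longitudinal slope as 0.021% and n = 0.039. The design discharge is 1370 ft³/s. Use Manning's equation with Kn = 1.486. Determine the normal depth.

y_n = 12.7 ft

Manning's equation rearranged: A R^(2/3) = nQ / (1.486·√S) = 0.039 × 1370 / (1.486 × √0.00021) = 2481.
Trying y = 15.7 ft: A R^(2/3) = 4055 — high.
Trying y = 10.8 ft: A R^(2/3) = 1727 — low.
Trying y = 12.7 ft: A R^(2/3) = 2489 — close enough.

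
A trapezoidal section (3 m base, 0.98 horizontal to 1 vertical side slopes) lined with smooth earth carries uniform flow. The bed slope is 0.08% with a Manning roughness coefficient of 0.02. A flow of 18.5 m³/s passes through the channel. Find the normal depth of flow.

Manning's equation rearranged: A R^(2/3) = nQ / (1·√S) = 0.02 × 18.5 / (√0.0008) = 13.08.
Try y = 1.73 m: A R^(2/3) = 8.314 — short.
Try y = 2.73 m: A R^(2/3) = 19.9 — over.
Try y = 2.2 m: A R^(2/3) = 13.08 — close enough.

y_n = 2.2 m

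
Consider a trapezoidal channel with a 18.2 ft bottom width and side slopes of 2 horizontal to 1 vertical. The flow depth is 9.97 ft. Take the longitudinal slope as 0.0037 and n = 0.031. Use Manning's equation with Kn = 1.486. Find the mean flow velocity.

With bottom width b = 18.2 ft and side slope z = 2: A = (b + zy)y = (18.2 + 2×9.97)×9.97 = 380.3 ft²; P = b + 2y√(1+z²) = 18.2 + 2×9.97×2.236 = 62.79 ft.
Hydraulic radius R = A/P = 380.3/62.79 = 6.056 ft.
From Manning's equation, V = (1.486/n) R^(2/3) S^(1/2) = (1.486/0.031) × 6.056^(2/3) × 0.0037^(1/2) = 9.69 ft/s.

V = 9.69 ft/s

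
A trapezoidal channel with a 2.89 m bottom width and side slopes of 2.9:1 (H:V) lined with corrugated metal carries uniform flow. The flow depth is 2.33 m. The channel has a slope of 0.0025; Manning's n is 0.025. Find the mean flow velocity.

With bottom width b = 2.89 m and side slope z = 2.9: A = (b + zy)y = (2.89 + 2.9×2.33)×2.33 = 22.48 m²; P = b + 2y√(1+z²) = 2.89 + 2×2.33×3.068 = 17.18 m.
Hydraulic radius R = A/P = 22.48/17.18 = 1.308 m.
From Manning's equation, V = (1/n) R^(2/3) S^(1/2) = (1/0.025) × 1.308^(2/3) × 0.0025^(1/2) = 2.39 m/s.

V = 2.39 m/s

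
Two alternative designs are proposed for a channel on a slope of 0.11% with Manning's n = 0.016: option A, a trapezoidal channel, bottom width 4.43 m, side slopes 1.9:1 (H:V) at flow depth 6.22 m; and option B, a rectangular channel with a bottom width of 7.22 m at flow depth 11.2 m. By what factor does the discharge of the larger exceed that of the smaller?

1.4

Channel A: With bottom width b = 4.43 m and side slope z = 1.9: A = (b + zy)y = (4.43 + 1.9×6.22)×6.22 = 101.1 m²; P = b + 2y√(1+z²) = 4.43 + 2×6.22×2.147 = 31.14 m. Hydraulic radius R = A/P = 101.1/31.14 = 3.245 m. Q_A = (1/0.016)·101.1·3.245^(2/3)·√0.0011 = 459.2 m³/s.
Channel B: Flow area A = b·y = 7.22 × 11.2 = 80.86 m². Wetted perimeter P = b + 2y = 7.22 + 2×11.2 = 29.62 m. Hydraulic radius R = A/P = 80.86/29.62 = 2.73 m. Q_B = (1/0.016)·80.86·2.73^(2/3)·√0.0011 = 327.4 m³/s.
The larger discharge is 459.2 m³/s and the smaller is 327.4 m³/s; the ratio is 1.4.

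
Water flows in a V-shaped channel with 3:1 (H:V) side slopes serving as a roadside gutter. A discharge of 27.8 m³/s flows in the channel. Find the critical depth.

y_c = 1.77 m

At critical depth, Q² T / (g A³) = 1, i.e. A³/T = Q²/g = 27.8²/9.81 = 78.78.
At y = 1.54 m: A³/T = 38.98 — low.
At y = 2.06 m: A³/T = 166.9 — high.
At y = 1.77 m: A³/T = 78.18 — close enough.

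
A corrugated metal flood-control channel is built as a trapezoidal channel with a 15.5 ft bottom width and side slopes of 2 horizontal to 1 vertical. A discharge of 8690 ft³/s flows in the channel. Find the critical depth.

At critical depth, Q² T / (g A³) = 1, i.e. A³/T = Q²/g = 8690²/32.2 = 2345000.
Trying y = 8.93 ft: A³/T = 516200 — too small.
Trying y = 14.4 ft: A³/T = 3551000 — too large.
Trying y = 13 ft: A³/T = 2326000 — ≈ 2345000.

y_c = 13 ft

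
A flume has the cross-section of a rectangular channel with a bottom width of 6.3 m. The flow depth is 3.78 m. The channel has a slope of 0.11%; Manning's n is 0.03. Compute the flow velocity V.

Flow area A = b·y = 6.3 × 3.78 = 23.81 m². Wetted perimeter P = b + 2y = 6.3 + 2×3.78 = 13.86 m.
Hydraulic radius R = A/P = 23.81/13.86 = 1.718 m.
From Manning's equation, V = (1/n) R^(2/3) S^(1/2) = (1/0.03) × 1.718^(2/3) × 0.0011^(1/2) = 1.59 m/s.

V = 1.59 m/s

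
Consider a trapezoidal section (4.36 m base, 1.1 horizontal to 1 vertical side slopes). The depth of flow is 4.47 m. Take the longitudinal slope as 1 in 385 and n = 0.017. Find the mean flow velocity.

V = 5.3 m/s

With bottom width b = 4.36 m and side slope z = 1.1: A = (b + zy)y = (4.36 + 1.1×4.47)×4.47 = 41.47 m²; P = b + 2y√(1+z²) = 4.36 + 2×4.47×1.487 = 17.65 m.
Hydraulic radius R = A/P = 41.47/17.65 = 2.349 m.
From Manning's equation, V = (1/n) R^(2/3) S^(1/2) = (1/0.017) × 2.349^(2/3) × 0.002597^(1/2) = 5.3 m/s.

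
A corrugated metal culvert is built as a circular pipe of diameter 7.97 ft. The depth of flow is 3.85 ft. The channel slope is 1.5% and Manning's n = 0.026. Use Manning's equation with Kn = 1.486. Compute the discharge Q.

For a circular section of diameter D = 7.97 ft at depth y = 3.85 ft, the central angle is θ = 2 arccos(1 − 2y/D) = 3.074 rad. Then A = (D²/8)(θ − sin θ) = 23.87 ft² and P = Dθ/2 = 12.25 ft.
Hydraulic radius R = A/P = 23.87/12.25 = 1.949 ft.
Manning's equation: Q = (1.486/n) A R^(2/3) S^(1/2) = (1.486/0.026) × 23.87 × 1.949^(2/3) × 0.015^(1/2) = 261 ft³/s.

Q = 261 ft³/s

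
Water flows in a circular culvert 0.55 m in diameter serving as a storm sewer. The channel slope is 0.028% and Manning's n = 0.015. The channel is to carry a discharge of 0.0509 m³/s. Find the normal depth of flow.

Manning's equation rearranged: A R^(2/3) = nQ / (1·√S) = 0.015 × 0.0509 / (√0.00028) = 0.04563.
Try y = 0.265 m: A R^(2/3) = 0.0297 — low.
Try y = 0.435 m: A R^(2/3) = 0.06116 — high.
Try y = 0.346 m: A R^(2/3) = 0.04566 — close enough.

y_n = 0.346 m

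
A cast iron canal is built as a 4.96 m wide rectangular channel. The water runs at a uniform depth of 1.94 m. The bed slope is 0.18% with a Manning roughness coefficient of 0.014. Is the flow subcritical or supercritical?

subcritical

Flow area A = b·y = 4.96 × 1.94 = 9.622 m². Wetted perimeter P = b + 2y = 4.96 + 2×1.94 = 8.84 m.
Hydraulic radius R = A/P = 9.622/8.84 = 1.089 m.
V = (1/n) R^(2/3) √S = (1/0.014) × 1.089^(2/3) × √0.0018 = 3.207 m/s. Hydraulic depth D_h = A/T = 9.622/4.96 = 1.94 m.
Froude number Fr = V/√(g·D_h) = 3.207/√(9.81×1.94) = 0.735, which is less than 1, so the flow is subcritical.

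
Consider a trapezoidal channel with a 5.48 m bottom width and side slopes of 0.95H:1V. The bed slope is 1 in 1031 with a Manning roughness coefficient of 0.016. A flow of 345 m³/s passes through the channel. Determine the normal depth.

y_n = 6.72 m

Manning's equation rearranged: A R^(2/3) = nQ / (1·√S) = 0.016 × 345 / (√0.0009699) = 177.2.
At y = 6.04 m: A R^(2/3) = 142.8 — short.
At y = 7.69 m: A R^(2/3) = 234.5 — over.
At y = 6.72 m: A R^(2/3) = 177.4 — ≈ 177.2.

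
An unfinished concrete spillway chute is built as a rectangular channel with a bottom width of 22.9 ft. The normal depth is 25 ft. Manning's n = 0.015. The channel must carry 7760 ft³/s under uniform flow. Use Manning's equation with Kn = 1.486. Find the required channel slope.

Flow area A = b·y = 22.9 × 25 = 572.5 ft². Wetted perimeter P = b + 2y = 22.9 + 2×25 = 72.9 ft.
Hydraulic radius R = A/P = 572.5/72.9 = 7.853 ft.
From Manning's equation, S = [nQ / (1.486 A R^(2/3))]² = [0.015 × 7760 / (1.486 × 572.5 × 7.853^(2/3))]² = 0.0012.

S = 0.0012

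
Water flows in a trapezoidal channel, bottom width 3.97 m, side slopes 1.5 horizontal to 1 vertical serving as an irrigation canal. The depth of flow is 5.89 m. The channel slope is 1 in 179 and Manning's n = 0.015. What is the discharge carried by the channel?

Q = 780 m³/s

With bottom width b = 3.97 m and side slope z = 1.5: A = (b + zy)y = (3.97 + 1.5×5.89)×5.89 = 75.42 m²; P = b + 2y√(1+z²) = 3.97 + 2×5.89×1.803 = 25.21 m.
Hydraulic radius R = A/P = 75.42/25.21 = 2.992 m.
Manning's equation: Q = (1/n) A R^(2/3) S^(1/2) = (1/0.015) × 75.42 × 2.992^(2/3) × 0.005587^(1/2) = 780 m³/s.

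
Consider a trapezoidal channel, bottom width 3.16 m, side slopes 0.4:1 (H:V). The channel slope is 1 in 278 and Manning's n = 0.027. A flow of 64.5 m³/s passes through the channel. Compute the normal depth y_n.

y_n = 4.24 m

Manning's equation rearranged: A R^(2/3) = nQ / (1·√S) = 0.027 × 64.5 / (√0.003597) = 29.04.
At y = 4.88 m: A R^(2/3) = 37.25 — over.
At y = 3.73 m: A R^(2/3) = 23.24 — short.
At y = 4.24 m: A R^(2/3) = 29.04 — matches.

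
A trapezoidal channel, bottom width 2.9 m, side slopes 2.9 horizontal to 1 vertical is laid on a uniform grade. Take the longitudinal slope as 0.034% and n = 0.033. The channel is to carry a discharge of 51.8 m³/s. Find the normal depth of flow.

y_n = 3.95 m

Manning's equation rearranged: A R^(2/3) = nQ / (1·√S) = 0.033 × 51.8 / (√0.00034) = 92.71.
Try y = 3.23 m: A R^(2/3) = 57.41 — low.
Try y = 4.34 m: A R^(2/3) = 116.3 — high.
Try y = 3.95 m: A R^(2/3) = 92.68 — ≈ 92.71.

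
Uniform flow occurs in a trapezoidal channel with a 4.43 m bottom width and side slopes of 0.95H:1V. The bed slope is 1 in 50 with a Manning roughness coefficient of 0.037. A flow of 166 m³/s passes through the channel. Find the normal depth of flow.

Manning's equation rearranged: A R^(2/3) = nQ / (1·√S) = 0.037 × 166 / (√0.02) = 43.43.
Trying y = 2.9 m: A R^(2/3) = 29.4 — too small.
Trying y = 4.3 m: A R^(2/3) = 62.82 — too large.
Trying y = 3.56 m: A R^(2/3) = 43.43 — close enough.

y_n = 3.56 m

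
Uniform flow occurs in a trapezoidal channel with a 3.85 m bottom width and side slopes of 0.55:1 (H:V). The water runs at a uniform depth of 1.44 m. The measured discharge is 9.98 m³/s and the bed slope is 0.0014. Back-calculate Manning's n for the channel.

n = 0.024

With bottom width b = 3.85 m and side slope z = 0.55: A = (b + zy)y = (3.85 + 0.55×1.44)×1.44 = 6.684 m²; P = b + 2y√(1+z²) = 3.85 + 2×1.44×1.141 = 7.137 m.
Hydraulic radius R = A/P = 6.684/7.137 = 0.9366 m.
Rearranging Manning's equation: n = (1/Q) A R^(2/3) S^(1/2) = (1/9.98) × 6.684 × 0.9366^(2/3) × √0.0014 = 0.024.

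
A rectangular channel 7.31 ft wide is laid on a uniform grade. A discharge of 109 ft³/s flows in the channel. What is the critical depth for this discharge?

For a rectangular channel, critical depth y_c = (q²/g)^(1/3) where q = Q/b = 109/7.31 = 14.91 ft²/s.
So y_c = (14.91²/32.2)^(1/3) = 1.9 ft.

y_c = 1.9 ft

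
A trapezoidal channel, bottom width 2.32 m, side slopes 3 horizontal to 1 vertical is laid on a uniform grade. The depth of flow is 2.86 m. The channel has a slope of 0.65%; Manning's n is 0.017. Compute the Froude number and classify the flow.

With bottom width b = 2.32 m and side slope z = 3: A = (b + zy)y = (2.32 + 3×2.86)×2.86 = 31.17 m²; P = b + 2y√(1+z²) = 2.32 + 2×2.86×3.162 = 20.41 m.
Hydraulic radius R = A/P = 31.17/20.41 = 1.528 m.
V = (1/n) R^(2/3) √S = (1/0.017) × 1.528^(2/3) × √0.0065 = 6.29 m/s. Hydraulic depth D_h = A/T = 31.17/19.48 = 1.6 m.
Froude number Fr = V/√(g·D_h) = 6.29/√(9.81×1.6) = 1.59, which is greater than 1, so the flow is supercritical.

supercritical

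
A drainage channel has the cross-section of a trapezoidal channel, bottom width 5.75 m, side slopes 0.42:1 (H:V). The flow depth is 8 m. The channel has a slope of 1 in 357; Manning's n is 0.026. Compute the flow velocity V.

V = 4.38 m/s

With bottom width b = 5.75 m and side slope z = 0.42: A = (b + zy)y = (5.75 + 0.42×8)×8 = 72.88 m²; P = b + 2y√(1+z²) = 5.75 + 2×8×1.085 = 23.1 m.
Hydraulic radius R = A/P = 72.88/23.1 = 3.154 m.
From Manning's equation, V = (1/n) R^(2/3) S^(1/2) = (1/0.026) × 3.154^(2/3) × 0.002801^(1/2) = 4.38 m/s.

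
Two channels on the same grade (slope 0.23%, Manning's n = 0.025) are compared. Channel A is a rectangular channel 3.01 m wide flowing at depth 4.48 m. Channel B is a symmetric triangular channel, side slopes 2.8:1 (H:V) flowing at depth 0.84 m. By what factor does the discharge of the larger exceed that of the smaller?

Channel A: Flow area A = b·y = 3.01 × 4.48 = 13.48 m². Wetted perimeter P = b + 2y = 3.01 + 2×4.48 = 11.97 m. Hydraulic radius R = A/P = 13.48/11.97 = 1.127 m. Q_A = (1/0.025)·13.48·1.127^(2/3)·√0.0023 = 28.01 m³/s.
Channel B: For a triangular section with side slope z = 2.8: A = zy² = 2.8×0.84² = 1.976 m²; P = 2y√(1+z²) = 2×0.84×2.973 = 4.995 m. Hydraulic radius R = A/P = 1.976/4.995 = 0.3955 m. Q_B = (1/0.025)·1.976·0.3955^(2/3)·√0.0023 = 2.042 m³/s.
The larger discharge is 28.01 m³/s and the smaller is 2.042 m³/s; the ratio is 13.7.

13.7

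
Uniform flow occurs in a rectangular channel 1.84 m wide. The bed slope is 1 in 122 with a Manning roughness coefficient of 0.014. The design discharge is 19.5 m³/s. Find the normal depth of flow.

y_n = 2.19 m

Manning's equation rearranged: A R^(2/3) = nQ / (1·√S) = 0.014 × 19.5 / (√0.008197) = 3.015.
Try y = 2.52 m: A R^(2/3) = 3.564 — high.
Try y = 1.65 m: A R^(2/3) = 2.137 — low.
Try y = 2.19 m: A R^(2/3) = 3.017 — matches.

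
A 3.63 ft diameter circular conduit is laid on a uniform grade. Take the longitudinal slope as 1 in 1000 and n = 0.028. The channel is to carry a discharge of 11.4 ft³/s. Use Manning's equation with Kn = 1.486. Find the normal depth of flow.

Manning's equation rearranged: A R^(2/3) = nQ / (1.486·√S) = 0.028 × 11.4 / (1.486 × √0.001) = 6.793.
Trying y = 1.53 ft: A R^(2/3) = 3.595 — short.
Trying y = 2.53 ft: A R^(2/3) = 8.076 — over.
Trying y = 2.24 ft: A R^(2/3) = 6.8 — ≈ 6.793.

y_n = 2.24 ft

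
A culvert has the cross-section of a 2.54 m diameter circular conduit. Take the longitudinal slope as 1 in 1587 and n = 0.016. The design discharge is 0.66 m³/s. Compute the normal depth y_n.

y_n = 0.575 m

Manning's equation rearranged: A R^(2/3) = nQ / (1·√S) = 0.016 × 0.66 / (√0.0006301) = 0.4207.
Try y = 0.481 m: A R^(2/3) = 0.2934 — low.
Try y = 0.702 m: A R^(2/3) = 0.6249 — high.
Try y = 0.575 m: A R^(2/3) = 0.4207 — close enough.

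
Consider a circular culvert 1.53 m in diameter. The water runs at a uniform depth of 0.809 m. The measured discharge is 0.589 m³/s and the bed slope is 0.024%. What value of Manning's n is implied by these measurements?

For a circular section of diameter D = 1.53 m at depth y = 0.809 m, the central angle is θ = 2 arccos(1 − 2y/D) = 3.257 rad. Then A = (D²/8)(θ − sin θ) = 0.9866 m² and P = Dθ/2 = 2.491 m.
Hydraulic radius R = A/P = 0.9866/2.491 = 0.396 m.
Rearranging Manning's equation: n = (1/Q) A R^(2/3) S^(1/2) = (1/0.589) × 0.9866 × 0.396^(2/3) × √0.00024 = 0.014.

n = 0.014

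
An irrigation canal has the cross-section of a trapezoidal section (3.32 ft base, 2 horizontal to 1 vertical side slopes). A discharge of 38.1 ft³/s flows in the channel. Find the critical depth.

y_c = 1.24 ft

At critical depth, Q² T / (g A³) = 1, i.e. A³/T = Q²/g = 38.1²/32.2 = 45.08.
Trying y = 1.37 ft: A³/T = 65.03 — high.
Trying y = 0.969 ft: A³/T = 18.38 — low.
Trying y = 1.24 ft: A³/T = 44.93 — ≈ 45.08.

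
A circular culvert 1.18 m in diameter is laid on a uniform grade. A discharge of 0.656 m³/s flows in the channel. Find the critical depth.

At critical depth, Q² T / (g A³) = 1, i.e. A³/T = Q²/g = 0.656²/9.81 = 0.04387.
At y = 0.502 m: A³/T = 0.07468 — over.
At y = 0.437 m: A³/T = 0.04384 — ≈ 0.04387.

y_c = 0.437 m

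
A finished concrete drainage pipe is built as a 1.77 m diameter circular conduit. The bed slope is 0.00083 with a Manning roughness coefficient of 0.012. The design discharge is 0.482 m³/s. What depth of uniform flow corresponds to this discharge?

Manning's equation rearranged: A R^(2/3) = nQ / (1·√S) = 0.012 × 0.482 / (√0.00083) = 0.2008.
Trying y = 0.534 m: A R^(2/3) = 0.2829 — too large.
Trying y = 0.35 m: A R^(2/3) = 0.1223 — too small.
Trying y = 0.448 m: A R^(2/3) = 0.2006 — ≈ 0.2008.

y_n = 0.448 m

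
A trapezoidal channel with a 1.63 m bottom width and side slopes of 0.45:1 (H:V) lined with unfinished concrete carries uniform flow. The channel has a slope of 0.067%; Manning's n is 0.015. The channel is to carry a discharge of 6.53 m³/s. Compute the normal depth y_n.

Manning's equation rearranged: A R^(2/3) = nQ / (1·√S) = 0.015 × 6.53 / (√0.00067) = 3.784.
Try y = 1.98 m: A R^(2/3) = 4.429 — high.
Try y = 1.58 m: A R^(2/3) = 2.988 — low.
Try y = 1.81 m: A R^(2/3) = 3.782 — ≈ 3.784.

y_n = 1.81 m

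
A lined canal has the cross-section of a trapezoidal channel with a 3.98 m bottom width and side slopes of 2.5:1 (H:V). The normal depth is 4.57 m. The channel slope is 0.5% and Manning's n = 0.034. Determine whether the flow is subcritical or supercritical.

subcritical

With bottom width b = 3.98 m and side slope z = 2.5: A = (b + zy)y = (3.98 + 2.5×4.57)×4.57 = 70.4 m²; P = b + 2y√(1+z²) = 3.98 + 2×4.57×2.693 = 28.59 m.
Hydraulic radius R = A/P = 70.4/28.59 = 2.462 m.
V = (1/n) R^(2/3) √S = (1/0.034) × 2.462^(2/3) × √0.005 = 3.792 m/s. Hydraulic depth D_h = A/T = 70.4/26.83 = 2.624 m.
Froude number Fr = V/√(g·D_h) = 3.792/√(9.81×2.624) = 0.747, which is less than 1, so the flow is subcritical.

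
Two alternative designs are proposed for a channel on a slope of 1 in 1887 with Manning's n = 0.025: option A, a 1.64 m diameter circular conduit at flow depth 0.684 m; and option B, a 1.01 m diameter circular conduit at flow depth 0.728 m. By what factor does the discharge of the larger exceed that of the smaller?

Channel A: For a circular section of diameter D = 1.64 m at depth y = 0.684 m, the central angle is θ = 2 arccos(1 − 2y/D) = 2.808 rad. Then A = (D²/8)(θ − sin θ) = 0.8342 m² and P = Dθ/2 = 2.303 m. Hydraulic radius R = A/P = 0.8342/2.303 = 0.3622 m. Q_A = (1/0.025)·0.8342·0.3622^(2/3)·√0.0005299 = 0.3903 m³/s.
Channel B: For a circular section of diameter D = 1.01 m at depth y = 0.728 m, the central angle is θ = 2 arccos(1 − 2y/D) = 4.056 rad. Then A = (D²/8)(θ − sin θ) = 0.6183 m² and P = Dθ/2 = 2.048 m. Hydraulic radius R = A/P = 0.6183/2.048 = 0.3018 m. Q_B = (1/0.025)·0.6183·0.3018^(2/3)·√0.0005299 = 0.2562 m³/s.
The larger discharge is 0.3903 m³/s and the smaller is 0.2562 m³/s; the ratio is 1.52.

1.52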